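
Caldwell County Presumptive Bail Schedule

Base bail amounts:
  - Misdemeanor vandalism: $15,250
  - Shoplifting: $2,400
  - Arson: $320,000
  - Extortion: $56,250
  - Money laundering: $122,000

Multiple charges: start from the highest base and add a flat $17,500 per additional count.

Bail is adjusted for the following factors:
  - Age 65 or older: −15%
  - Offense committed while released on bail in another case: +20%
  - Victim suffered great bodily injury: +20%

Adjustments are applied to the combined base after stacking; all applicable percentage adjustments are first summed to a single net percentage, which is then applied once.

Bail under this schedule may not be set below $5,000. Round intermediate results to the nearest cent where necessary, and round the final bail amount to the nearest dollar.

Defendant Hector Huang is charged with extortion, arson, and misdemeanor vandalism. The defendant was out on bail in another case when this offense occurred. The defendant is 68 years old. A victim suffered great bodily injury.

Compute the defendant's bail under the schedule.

Base amounts from the schedule: extortion $56,250; arson $320,000; misdemeanor vandalism $15,250.
Stacking rule: highest base plus $17,500 per additional charge. Highest is arson at $320,000; 2 additional charges → +$35,000. Combined base = $355,000.
Net percentage adjustment: −15% +20% +20% = +25%. $355,000 × 1.25 = $443,750.
$443,750 is at or above the $5,000 minimum.

$443,750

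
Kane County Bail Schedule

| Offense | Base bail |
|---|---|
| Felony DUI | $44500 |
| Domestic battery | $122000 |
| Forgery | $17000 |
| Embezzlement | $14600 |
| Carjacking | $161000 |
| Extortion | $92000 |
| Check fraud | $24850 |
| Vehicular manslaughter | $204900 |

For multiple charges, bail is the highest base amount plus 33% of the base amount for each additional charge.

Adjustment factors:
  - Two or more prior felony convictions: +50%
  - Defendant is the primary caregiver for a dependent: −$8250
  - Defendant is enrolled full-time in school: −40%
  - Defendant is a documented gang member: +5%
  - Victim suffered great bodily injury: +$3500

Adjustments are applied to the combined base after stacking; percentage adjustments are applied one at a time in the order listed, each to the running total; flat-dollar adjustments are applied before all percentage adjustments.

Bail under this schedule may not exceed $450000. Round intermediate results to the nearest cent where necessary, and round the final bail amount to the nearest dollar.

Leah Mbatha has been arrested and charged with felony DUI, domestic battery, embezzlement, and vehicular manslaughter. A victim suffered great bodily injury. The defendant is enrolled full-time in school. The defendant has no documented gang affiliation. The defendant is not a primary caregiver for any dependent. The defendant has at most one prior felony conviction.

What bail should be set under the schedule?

$160898

Base amounts from the schedule: felony DUI $44500; domestic battery $122000; embezzlement $14600; vehicular manslaughter $204900.
Stacking rule: highest base plus 33% of each additional charge. Highest is vehicular manslaughter at $204900. Additional: $44500 × 33% = $14685; $122000 × 33% = $40260; $14600 × 33% = $4818. Combined base = $204900 + $59763 = $264663.
Victim suffered great bodily injury (+$3500 flat): $264663 + $3500 = $268163.
Defendant is enrolled full-time in school (−40%): $268163 × 0.6 = $160897.80.
$160897.80 is within the $450000 maximum.
Rounded to the nearest dollar: $160898.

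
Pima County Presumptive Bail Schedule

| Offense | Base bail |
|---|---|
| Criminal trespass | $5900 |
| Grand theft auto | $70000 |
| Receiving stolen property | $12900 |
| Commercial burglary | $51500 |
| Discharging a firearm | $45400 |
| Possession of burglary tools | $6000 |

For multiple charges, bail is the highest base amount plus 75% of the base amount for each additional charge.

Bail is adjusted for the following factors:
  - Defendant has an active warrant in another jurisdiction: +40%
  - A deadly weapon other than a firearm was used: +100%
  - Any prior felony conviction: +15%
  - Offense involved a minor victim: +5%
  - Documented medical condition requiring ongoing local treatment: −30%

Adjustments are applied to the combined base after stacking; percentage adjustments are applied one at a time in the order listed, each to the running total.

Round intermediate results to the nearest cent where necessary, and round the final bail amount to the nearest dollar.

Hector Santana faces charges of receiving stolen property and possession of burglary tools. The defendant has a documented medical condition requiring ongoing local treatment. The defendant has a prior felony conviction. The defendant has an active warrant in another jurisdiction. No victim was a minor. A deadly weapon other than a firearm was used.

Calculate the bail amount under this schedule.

$39220

Base amounts from the schedule: receiving stolen property $12900; possession of burglary tools $6000.
Stacking rule: highest base plus 75% of each additional charge. Highest is receiving stolen property at $12900. Additional: $6000 × 75% = $4500. Combined base = $12900 + $4500 = $17400.
Defendant has an active warrant in another jurisdiction (+40%): $17400 × 1.4 = $24360.
A deadly weapon other than a firearm was used (+100%): $24360 × 2 = $48720.
Any prior felony conviction (+15%): $48720 × 1.15 = $56028.
Documented medical condition requiring ongoing local treatment (−30%): $56028 × 0.7 = $39219.60.
Rounded to the nearest dollar: $39220.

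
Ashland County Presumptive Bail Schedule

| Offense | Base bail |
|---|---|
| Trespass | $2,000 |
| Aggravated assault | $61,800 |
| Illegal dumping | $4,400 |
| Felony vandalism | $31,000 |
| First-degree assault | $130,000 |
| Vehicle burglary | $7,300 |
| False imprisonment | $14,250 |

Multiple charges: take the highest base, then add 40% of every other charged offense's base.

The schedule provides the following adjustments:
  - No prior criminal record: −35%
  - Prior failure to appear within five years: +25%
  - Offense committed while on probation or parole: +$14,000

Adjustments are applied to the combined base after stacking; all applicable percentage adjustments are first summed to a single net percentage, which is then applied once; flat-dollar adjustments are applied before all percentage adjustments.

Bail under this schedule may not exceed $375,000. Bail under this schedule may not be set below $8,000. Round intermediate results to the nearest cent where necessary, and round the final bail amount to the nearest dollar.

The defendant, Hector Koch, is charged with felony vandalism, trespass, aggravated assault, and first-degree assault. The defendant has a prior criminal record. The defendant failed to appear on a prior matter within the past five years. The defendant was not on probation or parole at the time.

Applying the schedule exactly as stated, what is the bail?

Base amounts from the schedule: felony vandalism $31,000; trespass $2,000; aggravated assault $61,800; first-degree assault $130,000.
Stacking rule: highest base plus 40% of each additional charge. Highest is first-degree assault at $130,000. Additional: $31,000 × 40% = $12,400; $2,000 × 40% = $800; $61,800 × 40% = $24,720. Combined base = $130,000 + $37,920 = $167,920.
Prior failure to appear within five years (+25%): $167,920 × 1.25 = $209,900.
$209,900 is within the $375,000 maximum.
$209,900 is at or above the $8,000 minimum.

$209,900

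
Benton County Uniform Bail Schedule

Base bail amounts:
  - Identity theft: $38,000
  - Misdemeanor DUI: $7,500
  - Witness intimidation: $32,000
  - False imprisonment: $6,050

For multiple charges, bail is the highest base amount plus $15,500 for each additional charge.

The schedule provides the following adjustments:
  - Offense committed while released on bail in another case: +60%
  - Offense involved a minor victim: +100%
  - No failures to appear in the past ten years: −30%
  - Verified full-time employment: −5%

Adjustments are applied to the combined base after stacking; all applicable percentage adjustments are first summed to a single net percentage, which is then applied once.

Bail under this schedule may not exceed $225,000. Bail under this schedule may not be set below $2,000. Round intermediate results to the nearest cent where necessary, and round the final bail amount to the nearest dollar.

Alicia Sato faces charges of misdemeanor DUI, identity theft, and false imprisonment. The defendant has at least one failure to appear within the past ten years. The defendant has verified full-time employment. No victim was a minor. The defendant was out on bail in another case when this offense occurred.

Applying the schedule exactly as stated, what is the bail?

Base amounts from the schedule: misdemeanor DUI $7,500; identity theft $38,000; false imprisonment $6,050.
Stacking rule: highest base plus $15,500 per additional charge. Highest is identity theft at $38,000; 2 additional charges → +$31,000. Combined base = $69,000.
Net percentage adjustment: +60% −5% = +55%. $69,000 × 1.55 = $106,950.
$106,950 is within the $225,000 maximum.
$106,950 is at or above the $2,000 minimum.

$106,950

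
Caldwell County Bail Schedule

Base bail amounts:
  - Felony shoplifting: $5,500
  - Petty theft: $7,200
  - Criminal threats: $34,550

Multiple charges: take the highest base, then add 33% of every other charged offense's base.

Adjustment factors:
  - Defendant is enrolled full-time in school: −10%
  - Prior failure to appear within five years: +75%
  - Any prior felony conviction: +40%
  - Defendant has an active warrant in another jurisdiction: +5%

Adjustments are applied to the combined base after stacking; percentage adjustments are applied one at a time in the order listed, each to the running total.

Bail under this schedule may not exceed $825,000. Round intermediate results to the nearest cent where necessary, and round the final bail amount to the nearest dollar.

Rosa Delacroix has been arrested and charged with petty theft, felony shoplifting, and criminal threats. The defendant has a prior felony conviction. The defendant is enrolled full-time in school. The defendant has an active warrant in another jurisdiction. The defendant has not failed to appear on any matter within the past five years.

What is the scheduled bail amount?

$51,254

Base amounts from the schedule: petty theft $7,200; felony shoplifting $5,500; criminal threats $34,550.
Stacking rule: highest base plus 33% of each additional charge. Highest is criminal threats at $34,550. Additional: $7,200 × 33% = $2,376; $5,500 × 33% = $1,815. Combined base = $34,550 + $4,191 = $38,741.
Defendant is enrolled full-time in school (−10%): $38,741 × 0.9 = $34,866.90.
Any prior felony conviction (+40%): $34,866.90 × 1.4 = $48,813.66.
Defendant has an active warrant in another jurisdiction (+5%): $48,813.66 × 1.05 = $51,254.34.
$51,254.34 is within the $825,000 maximum.
Rounded to the nearest dollar: $51,254.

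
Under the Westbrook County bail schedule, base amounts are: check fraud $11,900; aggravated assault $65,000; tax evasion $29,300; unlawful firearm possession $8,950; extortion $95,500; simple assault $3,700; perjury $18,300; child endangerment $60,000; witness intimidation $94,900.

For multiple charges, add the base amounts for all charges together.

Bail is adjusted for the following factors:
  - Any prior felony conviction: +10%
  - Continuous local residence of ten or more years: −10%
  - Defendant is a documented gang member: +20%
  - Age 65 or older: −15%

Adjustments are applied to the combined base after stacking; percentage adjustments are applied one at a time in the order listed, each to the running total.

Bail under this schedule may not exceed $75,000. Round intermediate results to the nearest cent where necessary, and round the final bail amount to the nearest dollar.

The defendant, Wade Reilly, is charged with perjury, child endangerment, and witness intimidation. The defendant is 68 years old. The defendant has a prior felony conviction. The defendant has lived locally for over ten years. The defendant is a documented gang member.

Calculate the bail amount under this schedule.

Base amounts from the schedule: perjury $18,300; child endangerment $60,000; witness intimidation $94,900.
Stacking rule: sum of all bases. $18,300 + $60,000 + $94,900 = $173,200.
Any prior felony conviction (+10%): $173,200 × 1.1 = $190,520.
Continuous local residence of ten or more years (−10%): $190,520 × 0.9 = $171,468.
Defendant is a documented gang member (+20%): $171,468 × 1.2 = $205,761.60.
Age 65 or older (−15%): $205,761.60 × 0.85 = $174,897.36.
Result $174,897.36 exceeds the maximum of $75,000; bail is capped at $75,000.

$75,000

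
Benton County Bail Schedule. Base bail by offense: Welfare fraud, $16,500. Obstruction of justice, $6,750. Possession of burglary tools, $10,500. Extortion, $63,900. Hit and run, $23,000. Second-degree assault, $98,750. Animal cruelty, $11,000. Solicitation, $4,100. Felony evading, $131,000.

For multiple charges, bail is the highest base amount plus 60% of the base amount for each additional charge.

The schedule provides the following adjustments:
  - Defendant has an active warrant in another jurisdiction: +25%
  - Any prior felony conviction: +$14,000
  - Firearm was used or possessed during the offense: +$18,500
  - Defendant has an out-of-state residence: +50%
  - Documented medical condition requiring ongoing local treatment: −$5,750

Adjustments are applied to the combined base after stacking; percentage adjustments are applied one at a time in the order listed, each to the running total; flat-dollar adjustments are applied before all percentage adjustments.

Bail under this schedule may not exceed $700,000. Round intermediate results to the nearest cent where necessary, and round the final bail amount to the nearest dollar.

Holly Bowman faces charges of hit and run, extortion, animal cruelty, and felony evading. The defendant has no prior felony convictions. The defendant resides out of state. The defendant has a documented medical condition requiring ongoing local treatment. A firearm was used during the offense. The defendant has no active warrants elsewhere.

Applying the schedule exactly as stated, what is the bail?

Base amounts from the schedule: hit and run $23,000; extortion $63,900; animal cruelty $11,000; felony evading $131,000.
Stacking rule: highest base plus 60% of each additional charge. Highest is felony evading at $131,000. Additional: $23,000 × 60% = $13,800; $63,900 × 60% = $38,340; $11,000 × 60% = $6,600. Combined base = $131,000 + $58,740 = $189,740.
Firearm was used or possessed during the offense (+$18,500 flat): $189,740 + $18,500 = $208,240.
Documented medical condition requiring ongoing local treatment (−$5,750 flat): $208,240 − $5,750 = $202,490.
Defendant has an out-of-state residence (+50%): $202,490 × 1.5 = $303,735.
$303,735 is within the $700,000 maximum.

$303,735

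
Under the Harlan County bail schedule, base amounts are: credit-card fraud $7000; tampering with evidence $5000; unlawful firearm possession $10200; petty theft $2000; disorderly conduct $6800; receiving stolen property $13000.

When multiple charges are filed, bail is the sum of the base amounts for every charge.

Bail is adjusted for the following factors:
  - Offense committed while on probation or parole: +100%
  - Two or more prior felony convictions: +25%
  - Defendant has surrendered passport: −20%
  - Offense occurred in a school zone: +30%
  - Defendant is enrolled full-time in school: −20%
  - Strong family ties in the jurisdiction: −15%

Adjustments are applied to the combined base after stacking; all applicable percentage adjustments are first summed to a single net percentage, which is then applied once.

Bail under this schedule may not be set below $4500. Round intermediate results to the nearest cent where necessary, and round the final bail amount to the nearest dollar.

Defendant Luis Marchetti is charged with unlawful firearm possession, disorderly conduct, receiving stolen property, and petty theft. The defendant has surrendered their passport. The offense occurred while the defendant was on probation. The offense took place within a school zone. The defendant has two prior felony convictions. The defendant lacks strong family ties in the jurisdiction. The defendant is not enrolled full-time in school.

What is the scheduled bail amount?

$75200

Base amounts from the schedule: unlawful firearm possession $10200; disorderly conduct $6800; receiving stolen property $13000; petty theft $2000.
Stacking rule: sum of all bases. $10200 + $6800 + $13000 + $2000 = $32000.
Net percentage adjustment: +100% +25% −20% +30% = +135%. $32000 × 2.35 = $75200.
$75200 is at or above the $4500 minimum.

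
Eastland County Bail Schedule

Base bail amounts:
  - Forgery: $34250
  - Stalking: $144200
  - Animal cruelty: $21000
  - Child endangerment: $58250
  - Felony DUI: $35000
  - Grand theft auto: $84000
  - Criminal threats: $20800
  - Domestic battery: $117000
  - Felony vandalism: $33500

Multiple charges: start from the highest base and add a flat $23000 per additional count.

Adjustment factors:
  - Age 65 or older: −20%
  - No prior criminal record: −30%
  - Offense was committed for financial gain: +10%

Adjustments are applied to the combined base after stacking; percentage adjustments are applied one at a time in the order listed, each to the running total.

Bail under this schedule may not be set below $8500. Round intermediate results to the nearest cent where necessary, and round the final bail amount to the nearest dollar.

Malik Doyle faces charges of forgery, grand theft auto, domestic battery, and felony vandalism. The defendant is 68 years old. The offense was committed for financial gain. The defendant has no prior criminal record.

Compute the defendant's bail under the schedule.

Base amounts from the schedule: forgery $34250; grand theft auto $84000; domestic battery $117000; felony vandalism $33500.
Stacking rule: highest base plus $23000 per additional charge. Highest is domestic battery at $117000; 3 additional charges → +$69000. Combined base = $186000.
Age 65 or older (−20%): $186000 × 0.8 = $148800.
No prior criminal record (−30%): $148800 × 0.7 = $104160.
Offense was committed for financial gain (+10%): $104160 × 1.1 = $114576.
$114576 is at or above the $8500 minimum.

$114576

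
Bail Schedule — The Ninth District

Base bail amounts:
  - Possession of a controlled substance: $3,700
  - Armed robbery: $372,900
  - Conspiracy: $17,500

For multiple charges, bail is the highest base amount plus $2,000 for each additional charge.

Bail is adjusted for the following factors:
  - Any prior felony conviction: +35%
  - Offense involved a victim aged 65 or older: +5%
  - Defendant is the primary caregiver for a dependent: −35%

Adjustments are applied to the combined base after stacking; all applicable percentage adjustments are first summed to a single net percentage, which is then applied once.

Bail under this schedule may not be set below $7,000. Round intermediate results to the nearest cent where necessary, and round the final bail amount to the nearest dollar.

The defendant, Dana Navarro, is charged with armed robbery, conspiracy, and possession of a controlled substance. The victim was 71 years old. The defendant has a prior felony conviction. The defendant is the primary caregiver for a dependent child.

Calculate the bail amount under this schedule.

Base amounts from the schedule: armed robbery $372,900; conspiracy $17,500; possession of a controlled substance $3,700.
Stacking rule: highest base plus $2,000 per additional charge. Highest is armed robbery at $372,900; 2 additional charges → +$4,000. Combined base = $376,900.
Net percentage adjustment: +35% +5% −35% = +5%. $376,900 × 1.05 = $395,745.
$395,745 is at or above the $7,000 minimum.

$395,745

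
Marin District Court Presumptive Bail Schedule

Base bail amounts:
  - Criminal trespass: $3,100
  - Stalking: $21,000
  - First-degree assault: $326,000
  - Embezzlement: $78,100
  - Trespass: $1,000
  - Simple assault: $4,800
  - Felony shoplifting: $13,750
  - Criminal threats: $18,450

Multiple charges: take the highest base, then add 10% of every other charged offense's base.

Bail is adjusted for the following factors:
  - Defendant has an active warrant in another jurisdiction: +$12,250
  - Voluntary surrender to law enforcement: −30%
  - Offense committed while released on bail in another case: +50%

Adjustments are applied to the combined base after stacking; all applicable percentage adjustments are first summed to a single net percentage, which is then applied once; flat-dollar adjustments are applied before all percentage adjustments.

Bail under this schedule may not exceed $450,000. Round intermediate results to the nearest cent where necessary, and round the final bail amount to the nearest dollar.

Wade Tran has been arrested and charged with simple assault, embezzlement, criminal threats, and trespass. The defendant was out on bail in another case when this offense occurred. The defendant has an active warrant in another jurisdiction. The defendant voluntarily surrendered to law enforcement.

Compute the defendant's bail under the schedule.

Base amounts from the schedule: simple assault $4,800; embezzlement $78,100; criminal threats $18,450; trespass $1,000.
Stacking rule: highest base plus 10% of each additional charge. Highest is embezzlement at $78,100. Additional: $4,800 × 10% = $480; $18,450 × 10% = $1,845; $1,000 × 10% = $100. Combined base = $78,100 + $2,425 = $80,525.
Defendant has an active warrant in another jurisdiction (+$12,250 flat): $80,525 + $12,250 = $92,775.
Net percentage adjustment: −30% +50% = +20%. $92,775 × 1.2 = $111,330.
$111,330 is within the $450,000 maximum.

$111,330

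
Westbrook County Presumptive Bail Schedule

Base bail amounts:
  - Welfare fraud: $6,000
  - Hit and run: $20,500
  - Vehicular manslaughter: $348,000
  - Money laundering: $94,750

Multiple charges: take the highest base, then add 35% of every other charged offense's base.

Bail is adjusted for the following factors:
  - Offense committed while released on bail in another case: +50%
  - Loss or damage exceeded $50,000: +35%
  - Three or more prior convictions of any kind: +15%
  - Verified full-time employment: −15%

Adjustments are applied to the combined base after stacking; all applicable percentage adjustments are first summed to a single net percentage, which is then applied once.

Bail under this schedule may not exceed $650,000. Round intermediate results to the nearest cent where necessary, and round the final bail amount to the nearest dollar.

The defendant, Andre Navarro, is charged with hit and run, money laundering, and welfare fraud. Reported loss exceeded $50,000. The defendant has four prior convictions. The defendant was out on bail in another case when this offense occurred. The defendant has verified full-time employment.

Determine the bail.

$192,446

Base amounts from the schedule: hit and run $20,500; money laundering $94,750; welfare fraud $6,000.
Stacking rule: highest base plus 35% of each additional charge. Highest is money laundering at $94,750. Additional: $20,500 × 35% = $7,175; $6,000 × 35% = $2,100. Combined base = $94,750 + $9,275 = $104,025.
Net percentage adjustment: +50% +35% +15% −15% = +85%. $104,025 × 1.85 = $192,446.25.
$192,446.25 is within the $650,000 maximum.
Rounded to the nearest dollar: $192,446.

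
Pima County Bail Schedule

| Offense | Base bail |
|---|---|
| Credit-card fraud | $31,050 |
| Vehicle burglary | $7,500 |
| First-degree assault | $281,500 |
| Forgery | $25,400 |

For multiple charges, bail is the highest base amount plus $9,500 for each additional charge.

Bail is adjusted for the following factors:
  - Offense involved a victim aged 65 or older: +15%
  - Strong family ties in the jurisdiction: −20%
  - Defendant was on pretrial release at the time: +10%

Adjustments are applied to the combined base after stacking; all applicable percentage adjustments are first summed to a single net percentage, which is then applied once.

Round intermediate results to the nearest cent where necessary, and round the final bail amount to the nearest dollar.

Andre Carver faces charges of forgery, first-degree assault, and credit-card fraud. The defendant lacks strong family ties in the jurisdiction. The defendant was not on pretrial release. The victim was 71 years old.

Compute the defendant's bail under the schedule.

Base amounts from the schedule: forgery $25,400; first-degree assault $281,500; credit-card fraud $31,050.
Stacking rule: highest base plus $9,500 per additional charge. Highest is first-degree assault at $281,500; 2 additional charges → +$19,000. Combined base = $300,500.
Offense involved a victim aged 65 or older (+15%): $300,500 × 1.15 = $345,575.

$345,575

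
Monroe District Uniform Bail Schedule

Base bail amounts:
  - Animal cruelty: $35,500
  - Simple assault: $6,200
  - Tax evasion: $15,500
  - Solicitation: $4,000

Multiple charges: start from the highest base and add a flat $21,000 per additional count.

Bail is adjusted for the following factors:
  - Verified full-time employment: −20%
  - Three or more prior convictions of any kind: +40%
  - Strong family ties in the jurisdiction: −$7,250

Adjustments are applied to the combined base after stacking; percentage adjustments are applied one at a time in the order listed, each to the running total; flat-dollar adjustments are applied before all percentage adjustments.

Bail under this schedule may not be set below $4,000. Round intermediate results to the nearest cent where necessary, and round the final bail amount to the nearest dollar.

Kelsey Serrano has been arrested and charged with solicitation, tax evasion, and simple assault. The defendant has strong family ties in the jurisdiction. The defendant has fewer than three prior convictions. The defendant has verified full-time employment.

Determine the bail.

Base amounts from the schedule: solicitation $4,000; tax evasion $15,500; simple assault $6,200.
Stacking rule: highest base plus $21,000 per additional charge. Highest is tax evasion at $15,500; 2 additional charges → +$42,000. Combined base = $57,500.
Strong family ties in the jurisdiction (−$7,250 flat): $57,500 − $7,250 = $50,250.
Verified full-time employment (−20%): $50,250 × 0.8 = $40,200.
$40,200 is at or above the $4,000 minimum.

$40,200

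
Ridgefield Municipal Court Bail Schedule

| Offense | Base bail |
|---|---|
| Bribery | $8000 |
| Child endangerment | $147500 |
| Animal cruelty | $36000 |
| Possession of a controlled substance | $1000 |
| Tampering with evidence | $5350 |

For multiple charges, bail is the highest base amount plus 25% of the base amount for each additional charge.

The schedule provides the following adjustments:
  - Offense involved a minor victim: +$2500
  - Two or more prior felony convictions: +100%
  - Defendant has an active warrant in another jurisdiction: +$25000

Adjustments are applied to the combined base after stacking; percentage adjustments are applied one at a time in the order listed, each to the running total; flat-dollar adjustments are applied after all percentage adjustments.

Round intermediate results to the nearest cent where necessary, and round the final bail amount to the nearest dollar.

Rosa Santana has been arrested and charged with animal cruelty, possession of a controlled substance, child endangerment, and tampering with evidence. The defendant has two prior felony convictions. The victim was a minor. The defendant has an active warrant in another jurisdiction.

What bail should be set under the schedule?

Base amounts from the schedule: animal cruelty $36000; possession of a controlled substance $1000; child endangerment $147500; tampering with evidence $5350.
Stacking rule: highest base plus 25% of each additional charge. Highest is child endangerment at $147500. Additional: $36000 × 25% = $9000; $1000 × 25% = $250; $5350 × 25% = $1337.50. Combined base = $147500 + $10587.50 = $158087.50.
Two or more prior felony convictions (+100%): $158087.50 × 2 = $316175.
Offense involved a minor victim (+$2500 flat): $316175 + $2500 = $318675.
Defendant has an active warrant in another jurisdiction (+$25000 flat): $318675 + $25000 = $343675.

$343675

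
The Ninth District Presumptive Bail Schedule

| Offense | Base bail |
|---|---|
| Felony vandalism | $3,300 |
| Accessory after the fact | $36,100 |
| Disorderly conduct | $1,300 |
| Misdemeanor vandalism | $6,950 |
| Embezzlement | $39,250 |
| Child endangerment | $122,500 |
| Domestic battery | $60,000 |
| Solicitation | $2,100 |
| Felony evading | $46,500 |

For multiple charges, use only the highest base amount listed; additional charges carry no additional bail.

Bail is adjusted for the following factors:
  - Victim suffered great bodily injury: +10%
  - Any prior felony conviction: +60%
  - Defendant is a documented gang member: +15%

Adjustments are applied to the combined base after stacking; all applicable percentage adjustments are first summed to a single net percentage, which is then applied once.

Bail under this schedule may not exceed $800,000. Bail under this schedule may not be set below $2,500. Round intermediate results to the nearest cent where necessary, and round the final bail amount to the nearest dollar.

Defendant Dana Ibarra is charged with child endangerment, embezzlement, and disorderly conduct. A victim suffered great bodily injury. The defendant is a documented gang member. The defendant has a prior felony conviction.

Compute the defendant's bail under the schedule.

$226,625

Base amounts from the schedule: child endangerment $122,500; embezzlement $39,250; disorderly conduct $1,300.
Stacking rule: use the highest base only. Highest is child endangerment at $122,500. Combined base = $122,500.
Net percentage adjustment: +10% +60% +15% = +85%. $122,500 × 1.85 = $226,625.
$226,625 is within the $800,000 maximum.
$226,625 is at or above the $2,500 minimum.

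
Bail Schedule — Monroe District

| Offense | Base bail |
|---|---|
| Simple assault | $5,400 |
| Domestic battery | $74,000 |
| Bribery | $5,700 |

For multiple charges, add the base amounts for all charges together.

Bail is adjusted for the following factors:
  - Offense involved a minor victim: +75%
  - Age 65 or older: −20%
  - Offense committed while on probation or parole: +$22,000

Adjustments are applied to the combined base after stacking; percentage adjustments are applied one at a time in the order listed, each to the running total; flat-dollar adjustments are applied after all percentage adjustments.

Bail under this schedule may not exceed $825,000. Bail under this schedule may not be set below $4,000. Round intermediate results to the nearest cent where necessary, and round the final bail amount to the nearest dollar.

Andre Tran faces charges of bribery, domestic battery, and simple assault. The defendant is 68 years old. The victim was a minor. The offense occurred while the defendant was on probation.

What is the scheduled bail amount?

Base amounts from the schedule: bribery $5,700; domestic battery $74,000; simple assault $5,400.
Stacking rule: sum of all bases. $5,700 + $74,000 + $5,400 = $85,100.
Offense involved a minor victim (+75%): $85,100 × 1.75 = $148,925.
Age 65 or older (−20%): $148,925 × 0.8 = $119,140.
Offense committed while on probation or parole (+$22,000 flat): $119,140 + $22,000 = $141,140.
$141,140 is within the $825,000 maximum.
$141,140 is at or above the $4,000 minimum.

$141,140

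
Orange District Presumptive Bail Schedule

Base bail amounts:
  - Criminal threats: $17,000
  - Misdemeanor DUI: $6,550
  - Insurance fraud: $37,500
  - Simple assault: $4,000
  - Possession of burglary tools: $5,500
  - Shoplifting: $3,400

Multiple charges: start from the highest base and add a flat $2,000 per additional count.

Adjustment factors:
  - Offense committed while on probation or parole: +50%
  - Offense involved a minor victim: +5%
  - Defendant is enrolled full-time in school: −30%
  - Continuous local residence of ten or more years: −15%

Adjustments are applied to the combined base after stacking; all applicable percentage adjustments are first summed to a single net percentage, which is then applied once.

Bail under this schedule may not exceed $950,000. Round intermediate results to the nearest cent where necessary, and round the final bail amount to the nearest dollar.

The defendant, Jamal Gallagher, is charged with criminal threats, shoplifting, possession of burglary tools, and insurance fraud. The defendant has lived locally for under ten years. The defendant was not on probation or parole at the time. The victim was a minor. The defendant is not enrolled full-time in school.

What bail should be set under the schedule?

Base amounts from the schedule: criminal threats $17,000; shoplifting $3,400; possession of burglary tools $5,500; insurance fraud $37,500.
Stacking rule: highest base plus $2,000 per additional charge. Highest is insurance fraud at $37,500; 3 additional charges → +$6,000. Combined base = $43,500.
Offense involved a minor victim (+5%): $43,500 × 1.05 = $45,675.
$45,675 is within the $950,000 maximum.

$45,675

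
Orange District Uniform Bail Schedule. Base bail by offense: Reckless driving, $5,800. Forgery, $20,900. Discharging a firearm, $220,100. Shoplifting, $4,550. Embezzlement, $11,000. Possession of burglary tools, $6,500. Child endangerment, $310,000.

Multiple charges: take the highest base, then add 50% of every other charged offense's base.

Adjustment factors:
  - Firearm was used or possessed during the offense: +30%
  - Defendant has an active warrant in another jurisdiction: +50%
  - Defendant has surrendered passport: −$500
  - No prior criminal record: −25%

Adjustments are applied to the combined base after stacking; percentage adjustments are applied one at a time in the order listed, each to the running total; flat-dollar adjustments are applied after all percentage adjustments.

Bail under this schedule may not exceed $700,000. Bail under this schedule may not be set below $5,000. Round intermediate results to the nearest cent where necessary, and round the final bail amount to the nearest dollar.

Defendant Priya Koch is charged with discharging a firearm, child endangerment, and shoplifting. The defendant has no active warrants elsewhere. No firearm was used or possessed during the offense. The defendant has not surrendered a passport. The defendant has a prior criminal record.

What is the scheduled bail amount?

Base amounts from the schedule: discharging a firearm $220,100; child endangerment $310,000; shoplifting $4,550.
Stacking rule: highest base plus 50% of each additional charge. Highest is child endangerment at $310,000. Additional: $220,100 × 50% = $110,050; $4,550 × 50% = $2,275. Combined base = $310,000 + $112,325 = $422,325.
No adjustment factors apply to this defendant.
$422,325 is within the $700,000 maximum.
$422,325 is at or above the $5,000 minimum.

$422,325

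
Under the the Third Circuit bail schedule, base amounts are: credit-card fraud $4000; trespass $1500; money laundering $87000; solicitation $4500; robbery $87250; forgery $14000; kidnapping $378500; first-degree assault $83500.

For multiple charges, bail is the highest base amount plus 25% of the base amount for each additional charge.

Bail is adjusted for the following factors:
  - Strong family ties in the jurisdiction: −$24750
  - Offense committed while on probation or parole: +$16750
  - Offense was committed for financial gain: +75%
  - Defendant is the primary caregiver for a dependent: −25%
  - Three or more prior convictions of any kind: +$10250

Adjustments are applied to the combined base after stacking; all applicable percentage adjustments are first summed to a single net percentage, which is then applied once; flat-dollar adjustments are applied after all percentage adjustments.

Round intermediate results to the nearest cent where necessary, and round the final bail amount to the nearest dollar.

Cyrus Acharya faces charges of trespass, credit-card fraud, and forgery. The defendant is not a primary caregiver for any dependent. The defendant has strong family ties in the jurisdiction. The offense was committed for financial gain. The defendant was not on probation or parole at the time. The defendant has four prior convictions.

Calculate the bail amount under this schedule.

$12406

Base amounts from the schedule: trespass $1500; credit-card fraud $4000; forgery $14000.
Stacking rule: highest base plus 25% of each additional charge. Highest is forgery at $14000. Additional: $1500 × 25% = $375; $4000 × 25% = $1000. Combined base = $14000 + $1375 = $15375.
Offense was committed for financial gain (+75%): $15375 × 1.75 = $26906.25.
Strong family ties in the jurisdiction (−$24750 flat): $26906.25 − $24750 = $2156.25.
Three or more prior convictions of any kind (+$10250 flat): $2156.25 + $10250 = $12406.25.
Rounded to the nearest dollar: $12406.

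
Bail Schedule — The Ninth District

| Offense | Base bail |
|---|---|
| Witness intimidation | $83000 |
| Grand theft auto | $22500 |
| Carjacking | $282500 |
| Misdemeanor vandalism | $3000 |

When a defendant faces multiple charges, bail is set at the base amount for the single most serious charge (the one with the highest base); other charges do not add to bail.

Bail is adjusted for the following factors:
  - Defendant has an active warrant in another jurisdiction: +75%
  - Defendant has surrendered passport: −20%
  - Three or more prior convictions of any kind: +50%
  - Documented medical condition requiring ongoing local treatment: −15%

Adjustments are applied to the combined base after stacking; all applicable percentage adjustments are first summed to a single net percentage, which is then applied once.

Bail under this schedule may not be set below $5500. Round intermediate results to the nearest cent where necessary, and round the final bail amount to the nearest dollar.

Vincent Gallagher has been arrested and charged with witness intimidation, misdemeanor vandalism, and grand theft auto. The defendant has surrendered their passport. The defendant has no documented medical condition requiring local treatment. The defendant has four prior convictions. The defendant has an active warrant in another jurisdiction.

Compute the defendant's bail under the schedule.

Base amounts from the schedule: witness intimidation $83000; misdemeanor vandalism $3000; grand theft auto $22500.
Stacking rule: use the highest base only. Highest is witness intimidation at $83000. Combined base = $83000.
Net percentage adjustment: +75% −20% +50% = +105%. $83000 × 2.05 = $170150.
$170150 is at or above the $5500 minimum.

$170150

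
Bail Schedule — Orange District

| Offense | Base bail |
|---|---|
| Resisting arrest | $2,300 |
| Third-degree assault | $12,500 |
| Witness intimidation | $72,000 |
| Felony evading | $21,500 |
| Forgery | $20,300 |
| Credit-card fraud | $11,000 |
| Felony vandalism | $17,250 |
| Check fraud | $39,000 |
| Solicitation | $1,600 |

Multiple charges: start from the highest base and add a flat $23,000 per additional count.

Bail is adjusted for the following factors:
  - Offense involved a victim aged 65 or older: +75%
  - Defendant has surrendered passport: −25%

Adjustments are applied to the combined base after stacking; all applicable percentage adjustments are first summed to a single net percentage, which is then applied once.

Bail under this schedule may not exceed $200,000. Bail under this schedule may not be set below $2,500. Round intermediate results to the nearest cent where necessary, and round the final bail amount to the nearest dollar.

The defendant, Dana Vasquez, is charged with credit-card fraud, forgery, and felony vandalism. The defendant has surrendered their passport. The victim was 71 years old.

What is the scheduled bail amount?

$99,450

Base amounts from the schedule: credit-card fraud $11,000; forgery $20,300; felony vandalism $17,250.
Stacking rule: highest base plus $23,000 per additional charge. Highest is forgery at $20,300; 2 additional charges → +$46,000. Combined base = $66,300.
Net percentage adjustment: +75% −25% = +50%. $66,300 × 1.5 = $99,450.
$99,450 is within the $200,000 maximum.
$99,450 is at or above the $2,500 minimum.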